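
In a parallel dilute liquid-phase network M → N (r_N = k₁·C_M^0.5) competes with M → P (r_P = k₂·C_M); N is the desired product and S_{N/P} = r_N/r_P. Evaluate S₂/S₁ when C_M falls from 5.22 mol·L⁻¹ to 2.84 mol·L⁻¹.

S_{N/P} = (k₁/k₂)·C_M^-0.5, so S₂/S₁ = (C_{M,2}/C_{M,1})^-0.5.
= (2.84/5.22)^(-0.5) = (0.5441)^(-0.5) = 1.36.

1.36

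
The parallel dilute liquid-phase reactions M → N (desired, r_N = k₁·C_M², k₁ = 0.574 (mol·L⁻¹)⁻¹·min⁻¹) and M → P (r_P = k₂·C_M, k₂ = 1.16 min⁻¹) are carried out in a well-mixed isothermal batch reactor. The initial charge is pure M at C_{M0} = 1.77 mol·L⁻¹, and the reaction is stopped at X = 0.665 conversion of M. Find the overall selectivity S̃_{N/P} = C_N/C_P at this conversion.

C_M = C_{M0}(1−X) = 0.5929 mol·L⁻¹.
Along a PFR/batch, dC_P/dC_M = −r_P/(r_N+r_P) = −k₂/(k₂+k₁·C_M).
Integrating from C_{M0} to C_M: C_P = (1.16/0.574)·ln[(1.16+0.574·1.77)/(1.16+0.574·0.593)] = 2.021·ln(2.176/1.500) = 0.7513 mol·L⁻¹.
Then C_N = (C_{M0}−C_M) − C_P = 1.177 − 0.7513 = 0.4257 mol·L⁻¹.
S̃_{N/P} = C_N/C_P = 0.4257/0.7513 = 0.567.

0.567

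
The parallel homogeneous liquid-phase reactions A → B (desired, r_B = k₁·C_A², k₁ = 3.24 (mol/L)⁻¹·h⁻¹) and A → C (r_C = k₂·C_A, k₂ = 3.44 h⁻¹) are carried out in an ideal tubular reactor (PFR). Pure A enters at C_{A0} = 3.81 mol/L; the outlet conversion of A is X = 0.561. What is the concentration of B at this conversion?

1.52 mol/L

C_A = C_{A0}(1−X) = 1.673 mol/L.
Along a PFR/batch, dC_C/dC_A = −r_C/(r_B+r_C) = −k₂/(k₂+k₁·C_A).
Integrating from C_{A0} to C_A: C_C = (3.44/3.24)·ln[(3.44+3.24·3.81)/(3.44+3.24·1.67)] = 1.062·ln(15.78/8.859) = 0.6132 mol/L.
Then C_B = (C_{A0}−C_A) − C_C = 2.137 − 0.6132 = 1.524 mol/L.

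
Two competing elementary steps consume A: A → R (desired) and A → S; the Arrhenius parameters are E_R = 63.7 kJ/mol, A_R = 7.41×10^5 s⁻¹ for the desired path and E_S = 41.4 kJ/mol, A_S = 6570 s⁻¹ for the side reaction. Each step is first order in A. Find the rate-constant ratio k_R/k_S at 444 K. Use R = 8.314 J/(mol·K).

Since both paths have the same order in A, the concentration cancels and S_{R/S} = k_R/k_S = (A_R/A_S)·exp[(E_S−E_R)/(RT)].
(E_S−E_R)/(RT) = (41.4−63.7)×10³/(8.314×444) = -22300/3691 = -6.041.
k_R/k_S = (7.41×10^5/6570)·exp(-6.041) = 112.8 × 0.002379 = 0.268.

0.268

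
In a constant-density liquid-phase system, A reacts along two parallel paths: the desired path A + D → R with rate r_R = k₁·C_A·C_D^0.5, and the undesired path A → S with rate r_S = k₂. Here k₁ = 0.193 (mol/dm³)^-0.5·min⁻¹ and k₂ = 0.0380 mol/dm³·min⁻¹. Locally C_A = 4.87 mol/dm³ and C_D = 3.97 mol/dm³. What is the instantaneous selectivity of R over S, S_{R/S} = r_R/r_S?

49.3

S_{R/S} = r_R/r_S = (k₁·C_A·C_D^0.5)/(k₂) = (k₁/k₂)·C_A·C_D^0.5.
= (0.193×4.870×3.970^0.5) / (0.0380) = 1.873/0.03800 = 49.3.
Since the desired path is higher order in A, keeping C_A high (PFR or concentrated feed) favours R.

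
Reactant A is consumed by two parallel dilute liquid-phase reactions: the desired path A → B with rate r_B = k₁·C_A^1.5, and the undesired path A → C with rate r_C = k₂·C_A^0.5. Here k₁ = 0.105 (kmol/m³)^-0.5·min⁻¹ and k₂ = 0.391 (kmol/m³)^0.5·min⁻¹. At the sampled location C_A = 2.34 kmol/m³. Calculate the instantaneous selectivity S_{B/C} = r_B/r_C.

S_{B/C} = r_B/r_C = (k₁·C_A^1.5)/(k₂·C_A^0.5) = (k₁/k₂)·C_A.
= (0.105×2.340^1.5) / (0.391×2.340^0.5) = 0.3758/0.5981 = 0.628.

0.628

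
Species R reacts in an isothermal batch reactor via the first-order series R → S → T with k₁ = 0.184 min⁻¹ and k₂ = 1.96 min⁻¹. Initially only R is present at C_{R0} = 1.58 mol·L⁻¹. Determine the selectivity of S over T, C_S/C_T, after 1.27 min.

0.544

The intermediate concentration in a first-order A→B→C sequence is C_S = k₁C_{R0}(e^(−k₁t) − e^(−k₂t))/(k₂−k₁).
e^(−k₁t) = e^(−0.184×1.27) = e^(−0.2337) = 0.7916; e^(−k₂t) = e^(−2.489) = 0.08298.
C_S = 0.184×1.58/(1.96−0.184) × (0.7916−0.08298) = 0.1637×0.7086 = 0.1160 mol·L⁻¹.
C_R = C_{R0}e^(−k₁t) = 1.251 mol·L⁻¹, so C_T = C_{R0}−C_R−C_S = 0.2132 mol·L⁻¹; C_S/C_T = 0.544.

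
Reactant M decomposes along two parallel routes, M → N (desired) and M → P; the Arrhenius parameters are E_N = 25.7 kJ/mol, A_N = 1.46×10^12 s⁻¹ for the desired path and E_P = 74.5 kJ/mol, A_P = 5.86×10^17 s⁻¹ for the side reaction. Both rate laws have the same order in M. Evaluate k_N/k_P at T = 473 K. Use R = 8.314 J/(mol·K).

0.611

Since both paths have the same order in M, the concentration cancels and S_{N/P} = k_N/k_P = (A_N/A_P)·exp[(E_P−E_N)/(RT)].
(E_P−E_N)/(RT) = (74.5−25.7)×10³/(8.314×473) = 48800/3933 = 12.41.
k_N/k_P = (1.46×10^12/5.86×10^17)·exp(12.41) = 2.491×10^-6 × 2.451×10^5 = 0.611.
Since E_N < E_P, lowering the temperature improves selectivity toward N.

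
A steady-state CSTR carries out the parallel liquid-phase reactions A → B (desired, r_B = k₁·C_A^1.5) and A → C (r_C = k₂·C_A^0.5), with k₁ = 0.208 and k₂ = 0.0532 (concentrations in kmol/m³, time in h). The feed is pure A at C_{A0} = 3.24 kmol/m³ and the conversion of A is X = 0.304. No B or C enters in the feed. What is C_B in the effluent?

0.885 kmol/m³

Exit C_A = C_{A0}(1−X) = 3.24×0.696 = 2.255 kmol/m³.
A CSTR operates uniformly at the exit composition, giving r_B = 0.7044 and r_C = 0.07989 (each k·C_A^n at C_A = 2.255).
Fraction of consumed A going to B: r_B/(r_B+r_C) = 0.8981.
C_B = 0.8981·C_{A0}·X = 0.8981×3.24×0.304 = 0.885 kmol/m³.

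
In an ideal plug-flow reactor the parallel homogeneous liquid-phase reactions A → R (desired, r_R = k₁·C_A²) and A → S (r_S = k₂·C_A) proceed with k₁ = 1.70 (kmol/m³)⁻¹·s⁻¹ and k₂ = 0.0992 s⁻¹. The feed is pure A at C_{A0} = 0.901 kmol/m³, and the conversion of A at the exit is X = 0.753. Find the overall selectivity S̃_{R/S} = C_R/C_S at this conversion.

C_A = C_{A0}(1−X) = 0.2225 kmol/m³.
Along a PFR/batch, dC_S/dC_A = −r_S/(r_R+r_S) = −k₂/(k₂+k₁·C_A).
Integrating from C_{A0} to C_A: C_S = (0.0992/1.70)·ln[(0.0992+1.70·0.901)/(0.0992+1.70·0.223)] = 0.05835·ln(1.631/0.4775) = 0.07167 kmol/m³.
Then C_R = (C_{A0}−C_A) − C_S = 0.6785 − 0.07167 = 0.6068 kmol/m³.
S̃_{R/S} = C_R/C_S = 0.6068/0.07167 = 8.47.

8.47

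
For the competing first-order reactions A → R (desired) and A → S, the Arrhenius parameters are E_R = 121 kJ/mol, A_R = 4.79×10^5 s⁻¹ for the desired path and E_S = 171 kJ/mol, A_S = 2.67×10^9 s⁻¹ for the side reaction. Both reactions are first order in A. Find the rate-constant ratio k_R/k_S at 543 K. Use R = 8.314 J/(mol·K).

Since both paths have the same order in A, the concentration cancels and S_{R/S} = k_R/k_S = (A_R/A_S)·exp[(E_S−E_R)/(RT)].
(E_S−E_R)/(RT) = (171−121)×10³/(8.314×543) = 50000/4515 = 11.08.
k_R/k_S = (4.79×10^5/2.67×10^9)·exp(11.08) = 1.794×10^-4 × 64564 = 11.6.

11.6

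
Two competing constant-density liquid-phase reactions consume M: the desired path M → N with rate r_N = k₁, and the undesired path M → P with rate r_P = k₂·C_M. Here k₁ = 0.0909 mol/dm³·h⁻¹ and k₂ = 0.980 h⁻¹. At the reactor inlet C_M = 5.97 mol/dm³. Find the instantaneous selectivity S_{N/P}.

S_{N/P} = r_N/r_P = (k₁)/(k₂·C_M) = (k₁/k₂)·C_M⁻¹.
= (0.0909) / (0.980×5.970) = 0.09090/5.851 = 0.0155.
The undesired path is higher order in M, so low C_M (CSTR or dilute feed) favours N.

0.0155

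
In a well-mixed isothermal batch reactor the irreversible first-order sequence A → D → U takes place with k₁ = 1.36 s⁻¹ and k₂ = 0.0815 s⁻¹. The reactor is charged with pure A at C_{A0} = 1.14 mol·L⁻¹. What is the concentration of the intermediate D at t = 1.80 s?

0.942 mol·L⁻¹

The intermediate concentration in a first-order A→B→C sequence is C_D = k₁C_{A0}(e^(−k₁t) − e^(−k₂t))/(k₂−k₁).
e^(−k₁t) = e^(−1.36×1.80) = e^(−2.448) = 0.08647; e^(−k₂t) = e^(−0.1467) = 0.8636.
C_D = 1.36×1.14/(0.0815−1.36) × (0.08647−0.8636) = (-1.213)×(-0.7771) = 0.9424 mol·L⁻¹.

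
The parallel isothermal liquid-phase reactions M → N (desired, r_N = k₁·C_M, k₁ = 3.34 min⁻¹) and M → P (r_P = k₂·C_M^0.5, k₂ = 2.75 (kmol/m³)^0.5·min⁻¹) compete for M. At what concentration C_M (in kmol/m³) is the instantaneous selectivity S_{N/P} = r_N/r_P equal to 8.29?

S_{N/P} = (k₁/k₂)·C_M^0.5 ⇒ C_M = (S·k₂/k₁)^(2).
= (8.29×2.75/3.34)^(2) = (6.826)^(2) = 46.6 kmol/m³.

46.6 kmol/m³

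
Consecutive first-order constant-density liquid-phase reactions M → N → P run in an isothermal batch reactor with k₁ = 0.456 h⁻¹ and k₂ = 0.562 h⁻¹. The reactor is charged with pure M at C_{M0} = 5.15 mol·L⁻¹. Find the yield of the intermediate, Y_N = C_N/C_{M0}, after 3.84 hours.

The intermediate concentration in a first-order A→B→C sequence is C_N = k₁C_{M0}(e^(−k₁t) − e^(−k₂t))/(k₂−k₁).
e^(−k₁t) = e^(−0.456×3.84) = e^(−1.751) = 0.1736; e^(−k₂t) = e^(−2.158) = 0.1155.
C_N = 0.456×5.15/(0.562−0.456) × (0.1736−0.1155) = 22.15×0.05805 = 1.286 mol·L⁻¹.
Y_N = C_N/C_{M0} = 1.286/5.15 = 0.250.

0.250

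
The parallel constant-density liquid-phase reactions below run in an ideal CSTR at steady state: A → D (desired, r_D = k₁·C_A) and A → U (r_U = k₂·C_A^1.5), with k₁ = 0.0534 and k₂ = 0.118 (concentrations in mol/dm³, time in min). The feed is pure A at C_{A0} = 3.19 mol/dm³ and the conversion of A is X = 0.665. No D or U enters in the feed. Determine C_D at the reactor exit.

Exit C_A = C_{A0}(1−X) = 3.19×0.335 = 1.069 mol/dm³.
In a CSTR the entire volume is at exit conditions, so r_D = 0.0534×1.069 = 0.05707 and r_U = 0.118×1.069^1.5 = 0.1304.
Fraction of consumed A going to D: r_D/(r_D+r_U) = 0.3045.
C_D = 0.3045·C_{A0}·X = 0.3045×3.19×0.665 = 0.646 mol/dm³.

0.646 mol/dm³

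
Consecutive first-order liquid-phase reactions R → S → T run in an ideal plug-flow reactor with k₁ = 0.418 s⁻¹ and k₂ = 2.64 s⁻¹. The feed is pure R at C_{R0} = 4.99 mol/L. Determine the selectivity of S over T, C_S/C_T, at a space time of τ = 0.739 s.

0.722

For first-order series with pure R initially, C_S(τ) = k₁C_{R0}/(k₂−k₁)·(e^(−k₁τ) − e^(−k₂τ)).
e^(−k₁τ) = e^(−0.418×0.739) = e^(−0.3089) = 0.7343; e^(−k₂τ) = e^(−1.951) = 0.1421.
C_S = 0.418×4.99/(2.64−0.418) × (0.7343−0.1421) = 0.9387×0.5921 = 0.5558 mol/L.
C_R = C_{R0}e^(−k₁τ) = 3.664 mol/L, so C_T = C_{R0}−C_R−C_S = 0.7703 mol/L; C_S/C_T = 0.722.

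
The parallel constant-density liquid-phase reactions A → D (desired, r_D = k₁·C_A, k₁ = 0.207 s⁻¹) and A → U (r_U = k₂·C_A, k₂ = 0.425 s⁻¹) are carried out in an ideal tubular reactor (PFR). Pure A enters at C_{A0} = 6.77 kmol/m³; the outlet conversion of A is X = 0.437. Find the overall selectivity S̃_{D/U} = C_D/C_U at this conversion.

0.487

C_A = C_{A0}(1−X) = 3.812 kmol/m³.
Both paths are first order in A, so the instantaneous fraction to D is constant: dC_D/d(−C_A) = k₁/(k₁+k₂) = 0.3275.
C_D = 0.3275·(C_{A0}−C_A) = 0.3275×2.958 = 0.969 kmol/m³.
C_U = (C_{A0}−C_A)−C_D = 1.989 kmol/m³; S̃_{D/U} = 0.9690/1.989 = 0.487.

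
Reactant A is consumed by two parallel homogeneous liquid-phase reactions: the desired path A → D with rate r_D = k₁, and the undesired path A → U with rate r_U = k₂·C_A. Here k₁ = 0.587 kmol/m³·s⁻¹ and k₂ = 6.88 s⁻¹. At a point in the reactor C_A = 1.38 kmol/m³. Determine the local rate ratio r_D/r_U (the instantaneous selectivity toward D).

0.0618

S_{D/U} = r_D/r_U = (k₁)/(k₂·C_A) = (k₁/k₂)·C_A⁻¹.
= (0.587) / (6.88×1.380) = 0.5870/9.494 = 0.0618.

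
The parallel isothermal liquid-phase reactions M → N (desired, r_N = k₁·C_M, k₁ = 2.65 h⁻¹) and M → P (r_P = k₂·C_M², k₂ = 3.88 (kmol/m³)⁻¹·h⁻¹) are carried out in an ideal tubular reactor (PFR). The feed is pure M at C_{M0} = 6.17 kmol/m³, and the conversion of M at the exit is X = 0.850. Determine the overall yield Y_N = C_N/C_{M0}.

C_M = C_{M0}(1−X) = 0.9255 kmol/m³.
Along a PFR/batch, dC_N/dC_M = −r_N/(r_N+r_P) = −k₁/(k₁+k₂·C_M).
Integrating from C_{M0} to C_M: C_N = (2.65/3.88)·ln[(2.65+3.88·6.17)/(2.65+3.88·0.926)] = 0.6830·ln(26.59/6.241) = 0.9899 kmol/m³.
Y_N = C_N/C_{M0} = 0.9899/6.17 = 0.160.

0.160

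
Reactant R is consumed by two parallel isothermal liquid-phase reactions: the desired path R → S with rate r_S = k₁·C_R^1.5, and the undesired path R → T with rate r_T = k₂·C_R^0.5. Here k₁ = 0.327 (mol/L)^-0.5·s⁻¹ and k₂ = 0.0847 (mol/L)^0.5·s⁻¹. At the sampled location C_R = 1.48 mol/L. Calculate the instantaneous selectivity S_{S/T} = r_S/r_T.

S_{S/T} = r_S/r_T = (k₁·C_R^1.5)/(k₂·C_R^0.5) = (k₁/k₂)·C_R.
= (0.327×1.480^1.5) / (0.0847×1.480^0.5) = 0.5888/0.1030 = 5.71.
Since the desired path is higher order in R, keeping C_R high (PFR or concentrated feed) favours S.

5.71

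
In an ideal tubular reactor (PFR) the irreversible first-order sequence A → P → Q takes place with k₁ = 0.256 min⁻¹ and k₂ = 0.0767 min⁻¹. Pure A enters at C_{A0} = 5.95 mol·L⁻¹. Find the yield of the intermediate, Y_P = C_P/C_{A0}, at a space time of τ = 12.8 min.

For first-order series with pure A initially, C_P(τ) = k₁C_{A0}/(k₂−k₁)·(e^(−k₁τ) − e^(−k₂τ)).
e^(−k₁τ) = e^(−0.256×12.8) = e^(−3.277) = 0.03775; e^(−k₂τ) = e^(−0.9818) = 0.3747.
C_P = 0.256×5.95/(0.0767−0.256) × (0.03775−0.3747) = (-8.495)×(-0.3369) = 2.862 mol·L⁻¹.
Y_P = C_P/C_{A0} = 2.862/5.95 = 0.481.

0.481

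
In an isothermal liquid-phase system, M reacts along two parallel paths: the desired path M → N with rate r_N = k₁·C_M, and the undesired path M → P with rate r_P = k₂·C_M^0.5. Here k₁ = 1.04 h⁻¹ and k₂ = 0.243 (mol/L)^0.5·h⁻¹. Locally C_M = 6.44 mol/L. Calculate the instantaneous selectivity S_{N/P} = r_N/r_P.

S_{N/P} = r_N/r_P = (k₁·C_M)/(k₂·C_M^0.5) = (k₁/k₂)·C_M^0.5.
= (1.04×6.440) / (0.243×6.440^0.5) = 6.698/0.6167 = 10.9.
Since the desired path is higher order in M, keeping C_M high (PFR or concentrated feed) favours N.

10.9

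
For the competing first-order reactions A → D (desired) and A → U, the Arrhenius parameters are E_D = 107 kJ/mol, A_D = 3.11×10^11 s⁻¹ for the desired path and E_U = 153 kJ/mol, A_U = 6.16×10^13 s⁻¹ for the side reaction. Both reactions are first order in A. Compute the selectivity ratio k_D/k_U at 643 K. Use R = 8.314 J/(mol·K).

27.6

With equal orders, S_{D/U} = k_D/k_U = (A_D/A_U)·exp[(E_U−E_D)/(RT)].
(E_U−E_D)/(RT) = (153−107)×10³/(8.314×643) = 46000/5346 = 8.605.
k_D/k_U = (3.11×10^11/6.16×10^13)·exp(8.605) = 0.005049 × 5457 = 27.6.
Since E_D < E_U, lowering the temperature improves selectivity toward D.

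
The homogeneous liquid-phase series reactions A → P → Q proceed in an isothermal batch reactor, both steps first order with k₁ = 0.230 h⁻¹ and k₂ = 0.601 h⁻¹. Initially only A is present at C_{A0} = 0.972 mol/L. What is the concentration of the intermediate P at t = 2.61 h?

For first-order series with pure A initially, C_P(t) = k₁C_{A0}/(k₂−k₁)·(e^(−k₁t) − e^(−k₂t)).
e^(−k₁t) = e^(−0.230×2.61) = e^(−0.6003) = 0.5486; e^(−k₂t) = e^(−1.569) = 0.2083.
C_P = 0.230×0.972/(0.601−0.230) × (0.5486−0.2083) = 0.6026×0.3403 = 0.2051 mol/L.

0.205 mol/L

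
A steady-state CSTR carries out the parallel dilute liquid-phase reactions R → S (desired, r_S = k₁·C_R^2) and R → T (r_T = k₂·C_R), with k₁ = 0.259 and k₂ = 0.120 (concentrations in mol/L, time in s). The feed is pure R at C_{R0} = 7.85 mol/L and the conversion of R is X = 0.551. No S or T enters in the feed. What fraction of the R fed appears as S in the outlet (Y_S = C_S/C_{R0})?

Exit C_R = C_{R0}(1−X) = 7.85×0.449 = 3.525 mol/L.
A CSTR operates uniformly at the exit composition, giving r_S = 3.218 and r_T = 0.4230 (each k·C_R^n at C_R = 3.525).
Fraction of consumed R going to S: r_S/(r_S+r_T) = 0.8838.
C_S = 0.8838·C_{R0}·X = 0.8838×7.85×0.551 = 3.82 mol/L; Y_S = C_S/C_{R0} = 0.487.

0.487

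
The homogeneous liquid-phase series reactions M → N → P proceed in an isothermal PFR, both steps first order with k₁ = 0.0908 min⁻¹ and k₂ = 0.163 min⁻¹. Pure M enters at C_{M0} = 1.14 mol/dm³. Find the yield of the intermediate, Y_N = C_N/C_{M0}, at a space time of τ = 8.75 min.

0.266

Solving the coupled first-order balances gives C_N(τ) = [k₁/(k₂−k₁)]·C_{M0}·(e^(−k₁τ) − e^(−k₂τ)).
e^(−k₁τ) = e^(−0.0908×8.75) = e^(−0.7945) = 0.4518; e^(−k₂τ) = e^(−1.426) = 0.2402.
C_N = 0.0908×1.14/(0.163−0.0908) × (0.4518−0.2402) = 1.434×0.2116 = 0.3034 mol/dm³.
Y_N = C_N/C_{M0} = 0.3034/1.14 = 0.266.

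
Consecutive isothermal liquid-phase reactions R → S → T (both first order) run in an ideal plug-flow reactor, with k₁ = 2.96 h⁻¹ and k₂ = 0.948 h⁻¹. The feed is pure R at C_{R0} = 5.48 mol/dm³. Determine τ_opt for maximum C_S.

0.566 h

The intermediate peaks when r₁ = r₂, i.e. k₁e^(−k₁τ) = k₂e^(−k₂τ), giving τ_opt = ln(k₂/k₁)/(k₂−k₁).
= ln(0.948/2.96)/(0.948−2.96) = ln(0.3203)/-2.012 = -1.139/-2.012 = 0.566 h.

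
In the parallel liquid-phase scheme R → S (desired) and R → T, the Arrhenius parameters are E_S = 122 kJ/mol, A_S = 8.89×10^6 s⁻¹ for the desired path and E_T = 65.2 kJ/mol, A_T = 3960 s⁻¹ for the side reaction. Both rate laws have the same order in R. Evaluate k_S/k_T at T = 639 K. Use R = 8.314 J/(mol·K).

0.0510

Since both paths have the same order in R, the concentration cancels and S_{S/T} = k_S/k_T = (A_S/A_T)·exp[(E_T−E_S)/(RT)].
(E_T−E_S)/(RT) = (65.2−122)×10³/(8.314×639) = -56800/5313 = -10.69.
k_S/k_T = (8.89×10^6/3960)·exp(-10.69) = 2245 × 2.274×10^-5 = 0.0510.
Since E_S > E_T, raising the temperature improves selectivity toward S.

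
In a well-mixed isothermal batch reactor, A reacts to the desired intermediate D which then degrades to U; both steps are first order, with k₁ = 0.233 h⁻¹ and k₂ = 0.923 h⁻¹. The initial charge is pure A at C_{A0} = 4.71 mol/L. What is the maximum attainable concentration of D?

0.747 mol/L

Evaluating C_D at t_opt = ln(k₂/k₁)/(k₂−k₁) gives C_{D,max}/C_{A0} = (k₁/k₂)^[k₂/(k₂−k₁)].
= (0.233/0.923)^(0.923/(0.923−0.233)) = (0.2524)^(1.338) = 0.1586.
C_{D,max} = 0.1586×4.71 = 0.747 mol/L.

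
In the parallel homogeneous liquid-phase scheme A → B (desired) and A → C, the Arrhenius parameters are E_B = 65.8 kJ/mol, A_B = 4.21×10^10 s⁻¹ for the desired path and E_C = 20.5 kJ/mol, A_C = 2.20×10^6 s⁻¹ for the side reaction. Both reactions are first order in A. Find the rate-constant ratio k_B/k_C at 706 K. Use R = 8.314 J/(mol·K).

8.51

Since both paths have the same order in A, the concentration cancels and S_{B/C} = k_B/k_C = (A_B/A_C)·exp[(E_C−E_B)/(RT)].
(E_C−E_B)/(RT) = (20.5−65.8)×10³/(8.314×706) = -45300/5870 = -7.718.
k_B/k_C = (4.21×10^10/2.20×10^6)·exp(-7.718) = 19136 × 4.449×10^-4 = 8.51.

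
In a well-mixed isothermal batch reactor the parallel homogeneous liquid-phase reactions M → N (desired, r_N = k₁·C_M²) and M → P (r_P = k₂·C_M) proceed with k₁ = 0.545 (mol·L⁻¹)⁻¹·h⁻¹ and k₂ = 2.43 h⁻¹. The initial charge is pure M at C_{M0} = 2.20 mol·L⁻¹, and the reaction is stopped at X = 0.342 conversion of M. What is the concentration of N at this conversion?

C_M = C_{M0}(1−X) = 1.448 mol·L⁻¹.
Along a PFR/batch, dC_P/dC_M = −r_P/(r_N+r_P) = −k₂/(k₂+k₁·C_M).
Integrating from C_{M0} to C_M: C_P = (2.43/0.545)·ln[(2.43+0.545·2.20)/(2.43+0.545·1.45)] = 4.459·ln(3.629/3.219) = 0.5346 mol·L⁻¹.
Then C_N = (C_{M0}−C_M) − C_P = 0.7524 − 0.5346 = 0.2178 mol·L⁻¹.

0.218 mol·L⁻¹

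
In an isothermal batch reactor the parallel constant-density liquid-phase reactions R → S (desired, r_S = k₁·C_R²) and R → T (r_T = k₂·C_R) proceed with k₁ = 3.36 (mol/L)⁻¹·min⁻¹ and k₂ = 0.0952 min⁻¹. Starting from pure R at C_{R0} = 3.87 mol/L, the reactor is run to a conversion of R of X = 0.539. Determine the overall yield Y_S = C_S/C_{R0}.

0.533

C_R = C_{R0}(1−X) = 1.784 mol/L.
Along a PFR/batch, dC_T/dC_R = −r_T/(r_S+r_T) = −k₂/(k₂+k₁·C_R).
Integrating from C_{R0} to C_R: C_T = (0.0952/3.36)·ln[(0.0952+3.36·3.87)/(0.0952+3.36·1.78)] = 0.02833·ln(13.10/6.090) = 0.02170 mol/L.
Then C_S = (C_{R0}−C_R) − C_T = 2.086 − 0.02170 = 2.064 mol/L.
Y_S = C_S/C_{R0} = 2.064/3.87 = 0.533.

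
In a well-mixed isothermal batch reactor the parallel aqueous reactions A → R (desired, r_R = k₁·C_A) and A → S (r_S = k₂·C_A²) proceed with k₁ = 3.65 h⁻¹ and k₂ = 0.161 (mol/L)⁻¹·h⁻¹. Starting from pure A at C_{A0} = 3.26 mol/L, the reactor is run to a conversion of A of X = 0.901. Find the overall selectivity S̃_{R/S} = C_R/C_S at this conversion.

12.9

C_A = C_{A0}(1−X) = 0.3227 mol/L.
Along a PFR/batch, dC_R/dC_A = −r_R/(r_R+r_S) = −k₁/(k₁+k₂·C_A).
Integrating from C_{A0} to C_A: C_R = (3.65/0.161)·ln[(3.65+0.161·3.26)/(3.65+0.161·0.323)] = 22.67·ln(4.175/3.702) = 2.725 mol/L.
C_S = (C_{A0}−C_A)−C_R = 0.2118 mol/L; S̃_{R/S} = 2.725/0.2118 = 12.9.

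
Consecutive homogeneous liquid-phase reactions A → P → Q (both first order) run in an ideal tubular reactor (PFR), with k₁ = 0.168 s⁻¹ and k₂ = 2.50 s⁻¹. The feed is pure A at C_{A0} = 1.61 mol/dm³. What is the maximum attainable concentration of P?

Evaluating C_P at τ_opt = ln(k₂/k₁)/(k₂−k₁) gives C_{P,max}/C_{A0} = (k₁/k₂)^[k₂/(k₂−k₁)].
= (0.168/2.50)^(2.50/(2.50−0.168)) = (0.06720)^(1.072) = 0.05532.
C_{P,max} = 0.05532×1.61 = 0.0891 mol/dm³.

0.0891 mol/dm³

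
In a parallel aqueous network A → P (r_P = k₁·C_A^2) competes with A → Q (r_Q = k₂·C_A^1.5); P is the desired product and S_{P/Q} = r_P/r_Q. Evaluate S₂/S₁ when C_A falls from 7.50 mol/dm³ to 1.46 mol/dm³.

S_{P/Q} = (k₁/k₂)·C_A^0.5, so S₂/S₁ = (C_{A,2}/C_{A,1})^0.5.
= (1.46/7.50)^0.5 = (0.1947)^0.5 = 0.441.
Selectivity toward P falls as C_A falls — high-concentration operation is favoured.

0.441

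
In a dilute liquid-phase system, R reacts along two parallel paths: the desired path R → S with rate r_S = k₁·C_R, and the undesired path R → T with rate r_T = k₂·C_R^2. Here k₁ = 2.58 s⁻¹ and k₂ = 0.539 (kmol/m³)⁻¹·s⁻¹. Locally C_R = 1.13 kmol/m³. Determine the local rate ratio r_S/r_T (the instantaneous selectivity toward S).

4.24

S_{S/T} = r_S/r_T = (k₁·C_R)/(k₂·C_R^2) = (k₁/k₂)·C_R⁻¹.
= (2.58×1.130) / (0.539×1.130^2) = 2.915/0.6882 = 4.24.
The undesired path is higher order in R, so low C_R (CSTR or dilute feed) favours S.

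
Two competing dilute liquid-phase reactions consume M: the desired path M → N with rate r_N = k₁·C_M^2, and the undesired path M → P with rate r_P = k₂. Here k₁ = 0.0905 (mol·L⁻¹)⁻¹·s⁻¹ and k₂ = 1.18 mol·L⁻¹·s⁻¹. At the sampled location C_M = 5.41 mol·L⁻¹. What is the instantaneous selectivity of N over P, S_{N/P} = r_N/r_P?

2.24

S_{N/P} = r_N/r_P = (k₁·C_M^2)/(k₂) = (k₁/k₂)·C_M^2.
= (0.0905×5.410^2) / (1.18) = 2.649/1.180 = 2.24.
Since the desired path is higher order in M, keeping C_M high (PFR or concentrated feed) favours N.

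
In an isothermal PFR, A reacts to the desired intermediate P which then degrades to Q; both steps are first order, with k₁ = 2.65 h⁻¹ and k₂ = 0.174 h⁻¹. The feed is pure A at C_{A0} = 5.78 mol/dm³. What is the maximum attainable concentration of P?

At the optimum, C_{P,max}/C_{A0} = (k₁/k₂)^[k₂/(k₂−k₁)].
= (2.65/0.174)^(0.174/(0.174−2.65)) = (15.23)^(-0.07027) = 0.8258.
C_{P,max} = 0.8258×5.78 = 4.77 mol/dm³.

4.77 mol/dm³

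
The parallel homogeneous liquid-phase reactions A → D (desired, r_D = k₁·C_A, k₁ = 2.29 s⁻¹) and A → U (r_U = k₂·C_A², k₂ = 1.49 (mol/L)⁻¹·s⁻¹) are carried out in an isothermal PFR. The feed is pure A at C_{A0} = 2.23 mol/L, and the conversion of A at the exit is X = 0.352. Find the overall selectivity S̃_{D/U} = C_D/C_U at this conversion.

C_A = C_{A0}(1−X) = 1.445 mol/L.
Along a PFR/batch, dC_D/dC_A = −r_D/(r_D+r_U) = −k₁/(k₁+k₂·C_A).
Integrating from C_{A0} to C_A: C_D = (2.29/1.49)·ln[(2.29+1.49·2.23)/(2.29+1.49·1.45)] = 1.537·ln(5.613/4.443) = 0.3591 mol/L.
C_U = (C_{A0}−C_A)−C_D = 0.4258 mol/L; S̃_{D/U} = 0.3591/0.4258 = 0.843.

0.843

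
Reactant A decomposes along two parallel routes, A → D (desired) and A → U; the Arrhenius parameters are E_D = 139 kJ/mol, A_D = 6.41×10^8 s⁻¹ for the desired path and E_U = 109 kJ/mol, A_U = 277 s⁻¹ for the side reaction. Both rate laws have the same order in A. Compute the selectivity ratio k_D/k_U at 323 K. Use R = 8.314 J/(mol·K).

k_D/k_U = (A_D/A_U)·exp[−(E_D−E_U)/(RT)] = (A_D/A_U)·exp[(E_U−E_D)/(RT)].
(E_U−E_D)/(RT) = (109−139)×10³/(8.314×323) = -30000/2685 = -11.17.
k_D/k_U = (6.41×10^8/277)·exp(-11.17) = 2.314×10^6 × 1.407×10^-5 = 32.6.

32.6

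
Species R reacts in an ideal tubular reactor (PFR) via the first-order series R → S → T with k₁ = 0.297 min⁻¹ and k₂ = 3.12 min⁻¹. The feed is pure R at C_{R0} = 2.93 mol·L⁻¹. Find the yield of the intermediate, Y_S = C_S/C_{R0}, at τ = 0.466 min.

Solving the coupled first-order balances gives C_S(τ) = [k₁/(k₂−k₁)]·C_{R0}·(e^(−k₁τ) − e^(−k₂τ)).
e^(−k₁τ) = e^(−0.297×0.466) = e^(−0.1384) = 0.8707; e^(−k₂τ) = e^(−1.454) = 0.2337.
C_S = 0.297×2.93/(3.12−0.297) × (0.8707−0.2337) = 0.3083×0.6371 = 0.1964 mol·L⁻¹.
Y_S = C_S/C_{R0} = 0.1964/2.93 = 0.0670.

0.0670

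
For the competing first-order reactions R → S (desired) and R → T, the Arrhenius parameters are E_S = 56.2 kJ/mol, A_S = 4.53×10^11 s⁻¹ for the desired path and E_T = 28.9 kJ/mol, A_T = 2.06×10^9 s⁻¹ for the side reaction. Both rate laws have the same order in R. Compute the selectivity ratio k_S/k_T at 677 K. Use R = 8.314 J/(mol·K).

Since both paths have the same order in R, the concentration cancels and S_{S/T} = k_S/k_T = (A_S/A_T)·exp[(E_T−E_S)/(RT)].
(E_T−E_S)/(RT) = (28.9−56.2)×10³/(8.314×677) = -27300/5629 = -4.850.
k_S/k_T = (4.53×10^11/2.06×10^9)·exp(-4.850) = 219.9 × 0.007826 = 1.72.

1.72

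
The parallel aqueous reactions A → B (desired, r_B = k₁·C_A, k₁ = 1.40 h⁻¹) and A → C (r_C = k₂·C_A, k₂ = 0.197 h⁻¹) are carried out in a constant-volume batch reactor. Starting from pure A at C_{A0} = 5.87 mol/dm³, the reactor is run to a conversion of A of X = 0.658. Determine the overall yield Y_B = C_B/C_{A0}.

C_A = C_{A0}(1−X) = 2.008 mol/dm³.
Both paths are first order in A, so the instantaneous fraction to B is constant: dC_B/d(−C_A) = k₁/(k₁+k₂) = 0.8766.
C_B = 0.8766·(C_{A0}−C_A) = 0.8766×3.862 = 3.39 mol/dm³.
Y_B = C_B/C_{A0} = 3.386/5.87 = 0.577.

0.577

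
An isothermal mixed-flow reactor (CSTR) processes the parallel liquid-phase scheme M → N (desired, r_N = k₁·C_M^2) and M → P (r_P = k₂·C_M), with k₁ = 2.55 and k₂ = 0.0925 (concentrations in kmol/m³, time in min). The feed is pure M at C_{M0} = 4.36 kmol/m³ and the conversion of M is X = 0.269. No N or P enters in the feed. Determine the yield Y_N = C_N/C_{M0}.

0.266

Exit C_M = C_{M0}(1−X) = 4.36×0.731 = 3.187 kmol/m³.
A CSTR operates uniformly at the exit composition, giving r_N = 25.90 and r_P = 0.2948 (each k·C_M^n at C_M = 3.187).
Fraction of consumed M going to N: r_N/(r_N+r_P) = 0.9887.
C_N = 0.9887·C_{M0}·X = 0.9887×4.36×0.269 = 1.16 kmol/m³; Y_N = C_N/C_{M0} = 0.266.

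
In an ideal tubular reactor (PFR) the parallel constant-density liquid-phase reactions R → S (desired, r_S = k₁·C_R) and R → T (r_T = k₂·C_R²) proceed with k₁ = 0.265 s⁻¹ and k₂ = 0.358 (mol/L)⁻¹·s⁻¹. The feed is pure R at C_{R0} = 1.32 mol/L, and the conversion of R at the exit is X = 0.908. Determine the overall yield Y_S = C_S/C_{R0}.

C_R = C_{R0}(1−X) = 0.1214 mol/L.
Along a PFR/batch, dC_S/dC_R = −r_S/(r_S+r_T) = −k₁/(k₁+k₂·C_R).
Integrating from C_{R0} to C_R: C_S = (0.265/0.358)·ln[(0.265+0.358·1.32)/(0.265+0.358·0.121)] = 0.7402·ln(0.7376/0.3085) = 0.6453 mol/L.
Y_S = C_S/C_{R0} = 0.6453/1.32 = 0.489.

0.489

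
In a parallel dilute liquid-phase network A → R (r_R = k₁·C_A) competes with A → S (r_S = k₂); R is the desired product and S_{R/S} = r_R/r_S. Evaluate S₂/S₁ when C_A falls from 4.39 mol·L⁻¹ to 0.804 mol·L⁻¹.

0.183

S_{R/S} = (k₁/k₂)·C_A, so S₂/S₁ = (C_{A,2}/C_{A,1}).
= 0.804/4.39 = 0.183.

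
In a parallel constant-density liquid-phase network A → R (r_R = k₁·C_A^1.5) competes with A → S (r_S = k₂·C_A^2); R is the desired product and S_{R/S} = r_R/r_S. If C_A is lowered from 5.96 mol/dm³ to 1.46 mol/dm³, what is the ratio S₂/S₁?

2.02

S_{R/S} = (k₁/k₂)·C_A^-0.5, so S₂/S₁ = (C_{A,2}/C_{A,1})^-0.5.
= (1.46/5.96)^(-0.5) = (0.2450)^(-0.5) = 2.02.
Selectivity toward R rises as C_A falls — low-concentration operation is favoured.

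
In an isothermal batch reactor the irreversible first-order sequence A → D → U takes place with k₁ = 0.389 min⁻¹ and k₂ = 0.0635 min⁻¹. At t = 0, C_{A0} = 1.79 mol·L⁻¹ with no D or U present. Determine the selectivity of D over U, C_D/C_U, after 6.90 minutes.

For first-order series with pure A initially, C_D(t) = k₁C_{A0}/(k₂−k₁)·(e^(−k₁t) − e^(−k₂t)).
e^(−k₁t) = e^(−0.389×6.90) = e^(−2.684) = 0.06828; e^(−k₂t) = e^(−0.4382) = 0.6452.
C_D = 0.389×1.79/(0.0635−0.389) × (0.06828−0.6452) = (-2.139)×(-0.5769) = 1.234 mol·L⁻¹.
C_A = C_{A0}e^(−k₁t) = 0.1222 mol·L⁻¹, so C_U = C_{A0}−C_A−C_D = 0.4336 mol·L⁻¹; C_D/C_U = 2.85.

2.85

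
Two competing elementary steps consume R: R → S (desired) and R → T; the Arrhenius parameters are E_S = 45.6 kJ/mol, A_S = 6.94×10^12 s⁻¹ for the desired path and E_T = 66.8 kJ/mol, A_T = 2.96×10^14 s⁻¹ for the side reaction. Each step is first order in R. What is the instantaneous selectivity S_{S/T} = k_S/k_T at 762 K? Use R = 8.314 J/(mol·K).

With equal orders, S_{S/T} = k_S/k_T = (A_S/A_T)·exp[(E_T−E_S)/(RT)].
(E_T−E_S)/(RT) = (66.8−45.6)×10³/(8.314×762) = 21200/6335 = 3.346.
k_S/k_T = (6.94×10^12/2.96×10^14)·exp(3.346) = 0.02345 × 28.40 = 0.666.

0.666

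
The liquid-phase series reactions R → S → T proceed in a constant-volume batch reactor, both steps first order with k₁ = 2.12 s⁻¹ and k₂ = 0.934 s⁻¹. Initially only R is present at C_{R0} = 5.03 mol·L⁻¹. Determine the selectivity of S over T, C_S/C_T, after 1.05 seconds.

Solving the coupled first-order balances gives C_S(t) = [k₁/(k₂−k₁)]·C_{R0}·(e^(−k₁t) − e^(−k₂t)).
e^(−k₁t) = e^(−2.12×1.05) = e^(−2.226) = 0.1080; e^(−k₂t) = e^(−0.9807) = 0.3750.
C_S = 2.12×5.03/(0.934−2.12) × (0.1080−0.3750) = (-8.991)×(-0.2671) = 2.401 mol·L⁻¹.
C_R = C_{R0}e^(−k₁t) = 0.5430 mol·L⁻¹, so C_T = C_{R0}−C_R−C_S = 2.086 mol·L⁻¹; C_S/C_T = 1.15.

1.15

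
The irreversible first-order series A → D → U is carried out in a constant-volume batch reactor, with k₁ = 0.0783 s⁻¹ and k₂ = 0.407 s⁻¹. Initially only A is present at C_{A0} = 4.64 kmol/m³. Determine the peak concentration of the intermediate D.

0.603 kmol/m³

At the optimum, C_{D,max}/C_{A0} = (k₁/k₂)^[k₂/(k₂−k₁)].
= (0.0783/0.407)^(0.407/(0.407−0.0783)) = (0.1924)^(1.238) = 0.1299.
C_{D,max} = 0.1299×4.64 = 0.603 kmol/m³.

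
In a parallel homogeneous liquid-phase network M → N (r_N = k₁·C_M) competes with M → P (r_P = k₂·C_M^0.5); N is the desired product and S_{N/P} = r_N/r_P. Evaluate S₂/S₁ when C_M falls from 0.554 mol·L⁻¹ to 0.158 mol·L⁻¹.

0.534

S_{N/P} = (k₁/k₂)·C_M^0.5, so S₂/S₁ = (C_{M,2}/C_{M,1})^0.5.
= (0.158/0.554)^0.5 = (0.2852)^0.5 = 0.534.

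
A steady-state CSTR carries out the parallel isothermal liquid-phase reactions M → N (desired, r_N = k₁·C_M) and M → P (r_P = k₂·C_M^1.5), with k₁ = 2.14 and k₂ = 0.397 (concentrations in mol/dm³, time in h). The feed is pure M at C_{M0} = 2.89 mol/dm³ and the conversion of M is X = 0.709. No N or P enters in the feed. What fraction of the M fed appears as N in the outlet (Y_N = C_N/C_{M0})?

0.606

Exit C_M = C_{M0}(1−X) = 2.89×0.291 = 0.8410 mol/dm³.
Rates in a CSTR are evaluated at the outlet concentration: r_N = 2.14×0.8410 = 1.800, r_P = 0.397×0.8410^1.5 = 0.3062.
Fraction of consumed M going to N: r_N/(r_N+r_P) = 0.8546.
C_N = 0.8546·C_{M0}·X = 0.8546×2.89×0.709 = 1.75 mol/dm³; Y_N = C_N/C_{M0} = 0.606.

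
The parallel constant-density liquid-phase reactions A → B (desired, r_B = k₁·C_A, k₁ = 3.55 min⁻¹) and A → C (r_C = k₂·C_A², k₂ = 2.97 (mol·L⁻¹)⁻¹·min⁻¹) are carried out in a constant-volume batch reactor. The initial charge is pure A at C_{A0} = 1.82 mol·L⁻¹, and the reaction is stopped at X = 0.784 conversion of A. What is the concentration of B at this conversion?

C_A = C_{A0}(1−X) = 0.3931 mol·L⁻¹.
Along a PFR/batch, dC_B/dC_A = −r_B/(r_B+r_C) = −k₁/(k₁+k₂·C_A).
Integrating from C_{A0} to C_A: C_B = (3.55/2.97)·ln[(3.55+2.97·1.82)/(3.55+2.97·0.393)] = 1.195·ln(8.955/4.718) = 0.7661 mol·L⁻¹.

0.766 mol·L⁻¹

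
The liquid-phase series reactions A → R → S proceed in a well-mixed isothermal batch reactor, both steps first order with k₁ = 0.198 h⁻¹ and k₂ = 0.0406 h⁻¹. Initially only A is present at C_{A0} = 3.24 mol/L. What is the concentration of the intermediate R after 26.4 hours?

For first-order series with pure A initially, C_R(t) = k₁C_{A0}/(k₂−k₁)·(e^(−k₁t) − e^(−k₂t)).
e^(−k₁t) = e^(−0.198×26.4) = e^(−5.227) = 0.005369; e^(−k₂t) = e^(−1.072) = 0.3424.
C_R = 0.198×3.24/(0.0406−0.198) × (0.005369−0.3424) = (-4.076)×(-0.3370) = 1.374 mol/L.

1.37 mol/L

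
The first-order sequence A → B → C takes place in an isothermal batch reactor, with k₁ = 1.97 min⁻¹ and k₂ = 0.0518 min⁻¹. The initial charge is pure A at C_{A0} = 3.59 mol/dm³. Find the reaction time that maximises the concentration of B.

The intermediate peaks when r₁ = r₂, i.e. k₁e^(−k₁t) = k₂e^(−k₂t), giving t_opt = ln(k₂/k₁)/(k₂−k₁).
= ln(0.0518/1.97)/(0.0518−1.97) = ln(0.02629)/-1.918 = -3.638/-1.918 = 1.90 min.

1.90 min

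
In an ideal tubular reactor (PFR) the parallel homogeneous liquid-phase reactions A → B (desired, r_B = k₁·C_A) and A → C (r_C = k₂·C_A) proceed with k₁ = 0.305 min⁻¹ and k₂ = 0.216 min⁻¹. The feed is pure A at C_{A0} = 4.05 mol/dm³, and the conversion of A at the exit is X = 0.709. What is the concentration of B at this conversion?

1.68 mol/dm³

C_A = C_{A0}(1−X) = 1.179 mol/dm³.
Both paths are first order in A, so the instantaneous fraction to B is constant: dC_B/d(−C_A) = k₁/(k₁+k₂) = 0.5854.
C_B = 0.5854·(C_{A0}−C_A) = 0.5854×2.871 = 1.68 mol/dm³.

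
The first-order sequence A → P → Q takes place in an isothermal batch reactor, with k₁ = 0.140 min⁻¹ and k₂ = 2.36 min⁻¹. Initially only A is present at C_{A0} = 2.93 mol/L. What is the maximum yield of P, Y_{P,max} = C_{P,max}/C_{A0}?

At the optimum, C_{P,max}/C_{A0} = (k₁/k₂)^[k₂/(k₂−k₁)].
= (0.140/2.36)^(2.36/(2.36−0.140)) = (0.05932)^(1.063) = 0.04964.

0.0496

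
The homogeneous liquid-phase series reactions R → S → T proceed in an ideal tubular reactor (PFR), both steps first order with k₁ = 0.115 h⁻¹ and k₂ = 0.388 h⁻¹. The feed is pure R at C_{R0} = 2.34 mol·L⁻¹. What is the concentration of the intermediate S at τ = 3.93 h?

0.413 mol·L⁻¹

Solving the coupled first-order balances gives C_S(τ) = [k₁/(k₂−k₁)]·C_{R0}·(e^(−k₁τ) − e^(−k₂τ)).
e^(−k₁τ) = e^(−0.115×3.93) = e^(−0.4520) = 0.6364; e^(−k₂τ) = e^(−1.525) = 0.2177.
C_S = 0.115×2.34/(0.388−0.115) × (0.6364−0.2177) = 0.9857×0.4187 = 0.4127 mol·L⁻¹.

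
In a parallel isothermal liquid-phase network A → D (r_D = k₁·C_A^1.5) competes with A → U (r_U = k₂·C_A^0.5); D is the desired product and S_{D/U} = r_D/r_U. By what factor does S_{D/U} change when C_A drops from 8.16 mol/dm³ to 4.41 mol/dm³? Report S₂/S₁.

S_{D/U} = (k₁/k₂)·C_A, so S₂/S₁ = (C_{A,2}/C_{A,1}).
= 4.41/8.16 = 0.540.
Selectivity toward D falls as C_A falls — high-concentration operation is favoured.

0.540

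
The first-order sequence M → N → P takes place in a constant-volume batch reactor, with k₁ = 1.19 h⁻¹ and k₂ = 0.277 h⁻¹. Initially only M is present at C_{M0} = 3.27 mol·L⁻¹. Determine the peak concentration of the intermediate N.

2.10 mol·L⁻¹

Evaluating C_N at t_opt = ln(k₂/k₁)/(k₂−k₁) gives C_{N,max}/C_{M0} = (k₁/k₂)^[k₂/(k₂−k₁)].
= (1.19/0.277)^(0.277/(0.277−1.19)) = (4.296)^(-0.3034) = 0.6426.
C_{N,max} = 0.6426×3.27 = 2.10 mol·L⁻¹.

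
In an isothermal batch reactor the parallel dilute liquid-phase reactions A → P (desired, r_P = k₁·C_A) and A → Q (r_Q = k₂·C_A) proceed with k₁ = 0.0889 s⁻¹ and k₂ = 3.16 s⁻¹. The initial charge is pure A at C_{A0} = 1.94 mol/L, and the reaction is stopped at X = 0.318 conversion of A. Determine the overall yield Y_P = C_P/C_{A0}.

C_A = C_{A0}(1−X) = 1.323 mol/L.
Both paths are first order in A, so the instantaneous fraction to P is constant: dC_P/d(−C_A) = k₁/(k₁+k₂) = 0.02736.
C_P = 0.02736·(C_{A0}−C_A) = 0.02736×0.6169 = 0.0169 mol/L.
Y_P = C_P/C_{A0} = 0.01688/1.94 = 0.00870.

0.00870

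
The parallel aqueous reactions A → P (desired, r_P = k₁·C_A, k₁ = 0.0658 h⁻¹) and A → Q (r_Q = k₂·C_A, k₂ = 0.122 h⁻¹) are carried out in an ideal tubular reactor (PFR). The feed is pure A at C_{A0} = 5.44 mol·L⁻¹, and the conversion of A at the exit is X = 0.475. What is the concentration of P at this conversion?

0.905 mol·L⁻¹

C_A = C_{A0}(1−X) = 2.856 mol·L⁻¹.
Both paths are first order in A, so the instantaneous fraction to P is constant: dC_P/d(−C_A) = k₁/(k₁+k₂) = 0.3504.
C_P = 0.3504·(C_{A0}−C_A) = 0.3504×2.584 = 0.905 mol·L⁻¹.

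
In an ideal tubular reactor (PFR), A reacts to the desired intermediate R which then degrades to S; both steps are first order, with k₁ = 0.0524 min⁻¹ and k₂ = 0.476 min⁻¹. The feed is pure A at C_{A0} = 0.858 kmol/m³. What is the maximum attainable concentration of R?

0.0719 kmol/m³

Evaluating C_R at τ_opt = ln(k₂/k₁)/(k₂−k₁) gives C_{R,max}/C_{A0} = (k₁/k₂)^[k₂/(k₂−k₁)].
= (0.0524/0.476)^(0.476/(0.476−0.0524)) = (0.1101)^(1.124) = 0.08379.
C_{R,max} = 0.08379×0.858 = 0.0719 kmol/m³.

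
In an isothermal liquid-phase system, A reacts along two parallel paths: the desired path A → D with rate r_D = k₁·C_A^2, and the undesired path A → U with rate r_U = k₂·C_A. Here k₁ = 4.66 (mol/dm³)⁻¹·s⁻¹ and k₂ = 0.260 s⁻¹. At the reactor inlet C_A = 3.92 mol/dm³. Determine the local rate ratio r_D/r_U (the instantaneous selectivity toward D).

S_{D/U} = r_D/r_U = (k₁·C_A^2)/(k₂·C_A) = (k₁/k₂)·C_A.
= (4.66×3.920^2) / (0.260×3.920) = 71.61/1.019 = 70.3.
Since the desired path is higher order in A, keeping C_A high (PFR or concentrated feed) favours D.

70.3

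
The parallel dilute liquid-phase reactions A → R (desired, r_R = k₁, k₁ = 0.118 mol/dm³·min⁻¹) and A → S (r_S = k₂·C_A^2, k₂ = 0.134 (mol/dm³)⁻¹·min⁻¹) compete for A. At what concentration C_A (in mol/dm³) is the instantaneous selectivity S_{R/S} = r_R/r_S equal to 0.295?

S_{R/S} = (k₁/k₂)·C_A^-2 ⇒ C_A = (S·k₂/k₁)^(-0.5).
= (0.295×0.134/0.118)^(-0.5) = (0.3350)^(-0.5) = 1.73 mol/dm³.

1.73 mol/dm³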